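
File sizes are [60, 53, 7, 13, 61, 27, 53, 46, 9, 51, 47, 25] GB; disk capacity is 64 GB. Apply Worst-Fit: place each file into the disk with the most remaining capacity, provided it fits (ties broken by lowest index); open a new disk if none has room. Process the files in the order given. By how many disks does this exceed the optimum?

1

Worst-Fit: [60] [53,7] [13,27,9] [61] [53] [46] [51] [47] [25] → 9 disks.
Total size 452 GB; any packing needs at least ⌈452/64⌉ = 8 disks.
An optimal packing achieves that bound: [61] [60] [53,9] [53,7] [51,13] [47] [46] [27,25] → 8 disks.
Excess: 9 − 8 = 1.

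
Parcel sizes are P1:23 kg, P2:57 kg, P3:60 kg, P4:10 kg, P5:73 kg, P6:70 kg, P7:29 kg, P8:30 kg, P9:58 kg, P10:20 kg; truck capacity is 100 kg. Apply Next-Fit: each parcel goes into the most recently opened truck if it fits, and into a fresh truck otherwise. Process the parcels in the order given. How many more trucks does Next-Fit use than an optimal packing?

1

Next-Fit: [23,57] [60,10] [73] [70,29] [30,58] [20] → 6 trucks.
Total size 430 kg; any packing needs at least ⌈430/100⌉ = 5 trucks.
An optimal packing achieves that bound: [73,23] [70,30] [60,29,10] [58,20] [57] → 5 trucks.
Excess: 6 − 5 = 1.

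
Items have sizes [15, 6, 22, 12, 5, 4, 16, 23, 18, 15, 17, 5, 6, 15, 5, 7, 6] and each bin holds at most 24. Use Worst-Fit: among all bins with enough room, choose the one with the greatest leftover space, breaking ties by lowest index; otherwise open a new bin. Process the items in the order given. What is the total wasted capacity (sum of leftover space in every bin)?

15 → bin 1 (remaining 9)
6 → bin 1 (remaining 3)
22 → bin 2 (remaining 2)
12 → bin 3 (remaining 12)
5 → bin 3 (remaining 7)
4 → bin 3 (remaining 3)
16 → bin 4 (remaining 8)
23 → bin 5 (remaining 1)
18 → bin 6 (remaining 6)
15 → bin 7 (remaining 9)
17 → bin 8 (remaining 7)
5 → bin 7 (remaining 4)
6 → bin 4 (remaining 2)
15 → bin 9 (remaining 9)
5 → bin 9 (remaining 4)
7 → bin 8 (remaining 0)
6 → bin 6 (remaining 0)
9 bins × 24 = 216; used 197; unused 19.

19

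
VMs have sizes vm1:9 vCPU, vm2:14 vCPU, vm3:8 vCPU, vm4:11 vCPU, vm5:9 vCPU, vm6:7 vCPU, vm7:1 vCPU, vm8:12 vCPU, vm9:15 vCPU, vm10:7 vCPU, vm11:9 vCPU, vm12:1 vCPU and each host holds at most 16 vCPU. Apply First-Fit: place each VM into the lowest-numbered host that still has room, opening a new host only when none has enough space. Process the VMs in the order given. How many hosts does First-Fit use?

8

vm1 (9 vCPU) → host 1 (remaining 7 vCPU)
vm2 (14 vCPU) → host 2 (remaining 2 vCPU)
vm3 (8 vCPU) → host 3 (remaining 8 vCPU)
vm4 (11 vCPU) → host 4 (remaining 5 vCPU)
vm5 (9 vCPU) → host 5 (remaining 7 vCPU)
vm6 (7 vCPU) → host 1 (remaining 0 vCPU)
vm7 (1 vCPU) → host 2 (remaining 1 vCPU)
vm8 (12 vCPU) → host 6 (remaining 4 vCPU)
vm9 (15 vCPU) → host 7 (remaining 1 vCPU)
vm10 (7 vCPU) → host 3 (remaining 1 vCPU)
vm11 (9 vCPU) → host 8 (remaining 7 vCPU)
vm12 (1 vCPU) → host 2 (remaining 0 vCPU)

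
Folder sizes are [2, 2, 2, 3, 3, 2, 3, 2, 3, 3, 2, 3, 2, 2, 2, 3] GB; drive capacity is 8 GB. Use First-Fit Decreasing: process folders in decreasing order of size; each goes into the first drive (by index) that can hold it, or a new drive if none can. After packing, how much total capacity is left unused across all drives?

1

Sorted descending: 3, 3, 3, 3, 3, 3, 3, 2, 2, 2, 2, 2, 2, 2, 2, 2.
drive 1: place 3 GB, 5 GB left
drive 1: place 3 GB, 2 GB left
drive 2: place 3 GB, 5 GB left
drive 2: place 3 GB, 2 GB left
drive 3: place 3 GB, 5 GB left
drive 3: place 3 GB, 2 GB left
drive 4: place 3 GB, 5 GB left
drive 1: place 2 GB, 0 GB left
drive 2: place 2 GB, 0 GB left
drive 3: place 2 GB, 0 GB left
drive 4: place 2 GB, 3 GB left
drive 4: place 2 GB, 1 GB left
drive 5: place 2 GB, 6 GB left
drive 5: place 2 GB, 4 GB left
drive 5: place 2 GB, 2 GB left
drive 5: place 2 GB, 0 GB left
5 drives × 8 GB = 40 GB; used 39 GB; unused 1 GB.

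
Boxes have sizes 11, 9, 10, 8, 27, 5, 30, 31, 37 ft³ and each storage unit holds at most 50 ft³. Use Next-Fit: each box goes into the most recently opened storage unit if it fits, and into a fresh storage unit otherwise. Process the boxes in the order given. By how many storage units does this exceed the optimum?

Next-Fit: [11,9,10,8] [27,5] [30] [31] [37] → 5 storage units.
Total size 168 ft³; any packing needs at least ⌈168/50⌉ = 4 storage units.
An optimal packing achieves that bound: [37,11] [31,10,9] [30,8,5] [27] → 4 storage units.
Excess: 5 − 4 = 1.

1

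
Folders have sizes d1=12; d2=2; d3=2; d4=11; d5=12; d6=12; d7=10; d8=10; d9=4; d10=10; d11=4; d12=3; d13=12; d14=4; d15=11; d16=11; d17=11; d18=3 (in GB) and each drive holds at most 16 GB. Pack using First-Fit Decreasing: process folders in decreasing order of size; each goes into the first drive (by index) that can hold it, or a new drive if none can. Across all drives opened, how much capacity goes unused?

Sorted descending: 12, 12, 12, 12, 11, 11, 11, 11, 10, 10, 10, 4, 4, 4, 3, 3, 2, 2.
drive 1: place 12 GB, 4 GB left
drive 2: place 12 GB, 4 GB left
drive 3: place 12 GB, 4 GB left
drive 4: place 12 GB, 4 GB left
drive 5: place 11 GB, 5 GB left
drive 6: place 11 GB, 5 GB left
drive 7: place 11 GB, 5 GB left
drive 8: place 11 GB, 5 GB left
drive 9: place 10 GB, 6 GB left
drive 10: place 10 GB, 6 GB left
drive 11: place 10 GB, 6 GB left
drive 1: place 4 GB, 0 GB left
drive 2: place 4 GB, 0 GB left
drive 3: place 4 GB, 0 GB left
drive 4: place 3 GB, 1 GB left
drive 5: place 3 GB, 2 GB left
drive 5: place 2 GB, 0 GB left
drive 6: place 2 GB, 3 GB left
11 drives × 16 GB = 176 GB; used 144 GB; unused 32 GB.

32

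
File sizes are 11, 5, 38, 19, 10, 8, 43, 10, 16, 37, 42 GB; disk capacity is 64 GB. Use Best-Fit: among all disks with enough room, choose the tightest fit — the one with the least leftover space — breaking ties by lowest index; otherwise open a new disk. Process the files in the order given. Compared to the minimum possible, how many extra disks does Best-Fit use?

1

Best-Fit: [11,5,38,10] [19,8,16] [43,10] [37] [42] → 5 disks.
Total size 239 GB; any packing needs at least ⌈239/64⌉ = 4 disks.
An optimal packing achieves that bound: [43,19] [42,16,5] [38,11,10] [37,10,8] → 4 disks.
Excess: 5 − 4 = 1.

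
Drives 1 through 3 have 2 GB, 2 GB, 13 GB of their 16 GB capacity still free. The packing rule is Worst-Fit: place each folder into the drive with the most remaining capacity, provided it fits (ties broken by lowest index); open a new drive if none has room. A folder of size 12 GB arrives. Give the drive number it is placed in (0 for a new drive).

Drives with room: drive 3 (13 GB).
Most room is drive 3 with 13 GB free.

3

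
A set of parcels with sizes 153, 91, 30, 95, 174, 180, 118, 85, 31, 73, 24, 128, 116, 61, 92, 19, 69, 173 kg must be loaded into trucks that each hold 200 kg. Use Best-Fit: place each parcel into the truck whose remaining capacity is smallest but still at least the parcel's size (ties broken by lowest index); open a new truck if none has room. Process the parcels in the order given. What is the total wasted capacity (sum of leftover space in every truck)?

288

153 kg → truck 1 (remaining 47 kg)
91 kg → truck 2 (remaining 109 kg)
30 kg → truck 1 (remaining 17 kg)
95 kg → truck 2 (remaining 14 kg)
174 kg → truck 3 (remaining 26 kg)
180 kg → truck 4 (remaining 20 kg)
118 kg → truck 5 (remaining 82 kg)
85 kg → truck 6 (remaining 115 kg)
31 kg → truck 5 (remaining 51 kg)
73 kg → truck 6 (remaining 42 kg)
24 kg → truck 3 (remaining 2 kg)
128 kg → truck 7 (remaining 72 kg)
116 kg → truck 8 (remaining 84 kg)
61 kg → truck 7 (remaining 11 kg)
92 kg → truck 9 (remaining 108 kg)
19 kg → truck 4 (remaining 1 kg)
69 kg → truck 8 (remaining 15 kg)
173 kg → truck 10 (remaining 27 kg)
10 trucks × 200 kg = 2000 kg; used 1712 kg; unused 288 kg.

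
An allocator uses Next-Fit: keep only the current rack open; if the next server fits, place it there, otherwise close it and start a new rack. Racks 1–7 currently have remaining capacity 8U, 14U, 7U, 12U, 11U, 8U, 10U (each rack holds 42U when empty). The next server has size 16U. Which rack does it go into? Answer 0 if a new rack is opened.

0

Next-Fit only looks at rack 7, which has 10U free.
16U does not fit, so a new rack is opened.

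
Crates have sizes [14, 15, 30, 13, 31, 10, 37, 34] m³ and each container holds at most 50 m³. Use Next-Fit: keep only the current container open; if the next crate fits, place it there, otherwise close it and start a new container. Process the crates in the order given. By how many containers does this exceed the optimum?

Next-Fit: [14,15] [30,13] [31,10] [37] [34] → 5 containers.
Total size 184 m³; any packing needs at least ⌈184/50⌉ = 4 containers.
An optimal packing achieves that bound: [37,13] [34,15] [31,14] [30,10] → 4 containers.
Excess: 5 − 4 = 1.

1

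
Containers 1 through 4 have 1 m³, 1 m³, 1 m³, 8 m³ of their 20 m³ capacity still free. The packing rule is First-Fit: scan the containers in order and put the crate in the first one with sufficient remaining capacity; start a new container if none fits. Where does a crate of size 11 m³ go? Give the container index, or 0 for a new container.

0

No container has ≥ 11 m³ free, so a new container is opened.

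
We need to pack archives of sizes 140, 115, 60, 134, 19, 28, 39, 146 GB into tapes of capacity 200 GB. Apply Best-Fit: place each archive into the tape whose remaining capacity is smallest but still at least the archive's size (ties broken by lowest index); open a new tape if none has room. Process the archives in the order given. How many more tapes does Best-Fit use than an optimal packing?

0

Best-Fit: [140,60] [115,39] [134,19,28] [146] → 4 tapes.
Total size 681 GB; any packing needs at least ⌈681/200⌉ = 4 tapes.
So 4 is already optimal.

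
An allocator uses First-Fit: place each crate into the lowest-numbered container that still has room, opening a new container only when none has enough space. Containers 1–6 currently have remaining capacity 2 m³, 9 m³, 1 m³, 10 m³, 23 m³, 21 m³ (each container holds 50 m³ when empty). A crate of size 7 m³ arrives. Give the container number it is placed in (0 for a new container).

Containers with room: container 2 (9 m³), container 4 (10 m³), container 5 (23 m³), container 6 (21 m³).
The first with room is container 2.

2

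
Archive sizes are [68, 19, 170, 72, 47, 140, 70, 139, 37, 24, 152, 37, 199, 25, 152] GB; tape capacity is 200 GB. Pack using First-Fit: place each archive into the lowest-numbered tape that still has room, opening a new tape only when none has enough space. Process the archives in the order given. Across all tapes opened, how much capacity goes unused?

Put 68 GB in tape 1; 132 GB remain.
Put 19 GB in tape 1; 113 GB remain.
Put 170 GB in tape 2; 30 GB remain.
Put 72 GB in tape 1; 41 GB remain.
Put 47 GB in tape 3; 153 GB remain.
Put 140 GB in tape 3; 13 GB remain.
Put 70 GB in tape 4; 130 GB remain.
Put 139 GB in tape 5; 61 GB remain.
Put 37 GB in tape 1; 4 GB remain.
Put 24 GB in tape 2; 6 GB remain.
Put 152 GB in tape 6; 48 GB remain.
Put 37 GB in tape 4; 93 GB remain.
Put 199 GB in tape 7; 1 GB remain.
Put 25 GB in tape 4; 68 GB remain.
Put 152 GB in tape 8; 48 GB remain.
8 tapes × 200 GB = 1600 GB; used 1351 GB; unused 249 GB.

249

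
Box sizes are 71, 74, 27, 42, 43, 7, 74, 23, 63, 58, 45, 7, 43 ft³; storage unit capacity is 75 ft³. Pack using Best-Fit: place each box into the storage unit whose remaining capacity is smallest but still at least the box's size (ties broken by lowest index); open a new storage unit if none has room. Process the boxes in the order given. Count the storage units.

9 storage units

Put 71 ft³ in storage unit 1; 4 ft³ remain.
Put 74 ft³ in storage unit 2; 1 ft³ remain.
Put 27 ft³ in storage unit 3; 48 ft³ remain.
Put 42 ft³ in storage unit 3; 6 ft³ remain.
Put 43 ft³ in storage unit 4; 32 ft³ remain.
Put 7 ft³ in storage unit 4; 25 ft³ remain.
Put 74 ft³ in storage unit 5; 1 ft³ remain.
Put 23 ft³ in storage unit 4; 2 ft³ remain.
Put 63 ft³ in storage unit 6; 12 ft³ remain.
Put 58 ft³ in storage unit 7; 17 ft³ remain.
Put 45 ft³ in storage unit 8; 30 ft³ remain.
Put 7 ft³ in storage unit 6; 5 ft³ remain.
Put 43 ft³ in storage unit 9; 32 ft³ remain.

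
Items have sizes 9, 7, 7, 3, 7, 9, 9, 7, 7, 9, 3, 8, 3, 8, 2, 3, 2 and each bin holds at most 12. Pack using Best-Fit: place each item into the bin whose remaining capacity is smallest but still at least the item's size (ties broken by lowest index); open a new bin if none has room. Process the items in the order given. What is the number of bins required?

bin 1: place 9, 3 left
bin 2: place 7, 5 left
bin 3: place 7, 5 left
bin 1: place 3, 0 left
bin 4: place 7, 5 left
bin 5: place 9, 3 left
bin 6: place 9, 3 left
bin 7: place 7, 5 left
bin 8: place 7, 5 left
bin 9: place 9, 3 left
bin 5: place 3, 0 left
bin 10: place 8, 4 left
bin 6: place 3, 0 left
bin 11: place 8, 4 left
bin 9: place 2, 1 left
bin 10: place 3, 1 left
bin 11: place 2, 2 left
Final bins: [9,3] [7] [7] [7] [9,3] [9,3] [7] [7] [9,2] [8,3] [8,2].

11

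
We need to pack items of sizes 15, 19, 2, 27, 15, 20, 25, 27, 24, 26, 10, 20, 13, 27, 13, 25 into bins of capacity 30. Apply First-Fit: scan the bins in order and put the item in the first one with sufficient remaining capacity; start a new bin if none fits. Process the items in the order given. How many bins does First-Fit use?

13

15 → bin 1 (remaining 15)
19 → bin 2 (remaining 11)
2 → bin 1 (remaining 13)
27 → bin 3 (remaining 3)
15 → bin 4 (remaining 15)
20 → bin 5 (remaining 10)
25 → bin 6 (remaining 5)
27 → bin 7 (remaining 3)
24 → bin 8 (remaining 6)
26 → bin 9 (remaining 4)
10 → bin 1 (remaining 3)
20 → bin 10 (remaining 10)
13 → bin 4 (remaining 2)
27 → bin 11 (remaining 3)
13 → bin 12 (remaining 17)
25 → bin 13 (remaining 5)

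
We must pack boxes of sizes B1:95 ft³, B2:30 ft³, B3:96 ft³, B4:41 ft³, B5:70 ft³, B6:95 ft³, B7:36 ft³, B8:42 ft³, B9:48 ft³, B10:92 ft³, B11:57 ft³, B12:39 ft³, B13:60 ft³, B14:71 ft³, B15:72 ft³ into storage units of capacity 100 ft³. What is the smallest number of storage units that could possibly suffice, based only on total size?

Total size = 95 + 30 + 96 + 41 + 70 + 95 + 36 + 42 + 48 + 92 + 57 + 39 + 60 + 71 + 72 = 944 ft³.
⌈944 / 100⌉ = 10.

10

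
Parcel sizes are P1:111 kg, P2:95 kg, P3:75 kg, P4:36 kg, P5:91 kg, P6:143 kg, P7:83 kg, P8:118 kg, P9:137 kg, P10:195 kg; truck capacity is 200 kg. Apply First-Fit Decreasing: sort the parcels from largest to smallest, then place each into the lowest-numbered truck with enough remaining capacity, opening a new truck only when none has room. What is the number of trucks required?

Sorted descending: 195, 143, 137, 118, 111, 95, 91, 83, 75, 36.
truck 1: place 195 kg, 5 kg left
truck 2: place 143 kg, 57 kg left
truck 3: place 137 kg, 63 kg left
truck 4: place 118 kg, 82 kg left
truck 5: place 111 kg, 89 kg left
truck 6: place 95 kg, 105 kg left
truck 6: place 91 kg, 14 kg left
truck 5: place 83 kg, 6 kg left
truck 4: place 75 kg, 7 kg left
truck 2: place 36 kg, 21 kg left
Final trucks: [195] [143,36] [137] [118,75] [111,83] [95,91].

6 trucks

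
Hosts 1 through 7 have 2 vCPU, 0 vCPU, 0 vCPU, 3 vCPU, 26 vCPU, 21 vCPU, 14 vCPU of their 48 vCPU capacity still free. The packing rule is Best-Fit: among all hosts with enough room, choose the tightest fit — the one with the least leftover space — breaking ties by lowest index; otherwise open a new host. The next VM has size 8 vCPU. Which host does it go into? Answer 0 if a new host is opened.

7

Hosts with room: host 5 (26 vCPU), host 6 (21 vCPU), host 7 (14 vCPU).
Tightest fit is host 7 with 14 vCPU free.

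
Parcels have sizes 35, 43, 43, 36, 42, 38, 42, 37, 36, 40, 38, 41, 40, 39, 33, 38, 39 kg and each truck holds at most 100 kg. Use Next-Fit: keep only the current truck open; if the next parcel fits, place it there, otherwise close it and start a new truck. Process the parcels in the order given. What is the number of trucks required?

Put 35 kg in truck 1; 65 kg remain.
Put 43 kg in truck 1; 22 kg remain.
Put 43 kg in truck 2; 57 kg remain.
Put 36 kg in truck 2; 21 kg remain.
Put 42 kg in truck 3; 58 kg remain.
Put 38 kg in truck 3; 20 kg remain.
Put 42 kg in truck 4; 58 kg remain.
Put 37 kg in truck 4; 21 kg remain.
Put 36 kg in truck 5; 64 kg remain.
Put 40 kg in truck 5; 24 kg remain.
Put 38 kg in truck 6; 62 kg remain.
Put 41 kg in truck 6; 21 kg remain.
Put 40 kg in truck 7; 60 kg remain.
Put 39 kg in truck 7; 21 kg remain.
Put 33 kg in truck 8; 67 kg remain.
Put 38 kg in truck 8; 29 kg remain.
Put 39 kg in truck 9; 61 kg remain.
Final trucks: [35,43] [43,36] [42,38] [42,37] [36,40] [38,41] [40,39] [33,38] [39].

9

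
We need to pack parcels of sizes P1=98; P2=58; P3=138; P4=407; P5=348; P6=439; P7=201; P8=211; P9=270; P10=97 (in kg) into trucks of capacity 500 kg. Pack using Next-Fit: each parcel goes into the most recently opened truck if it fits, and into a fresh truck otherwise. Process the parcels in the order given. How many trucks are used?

Put P1 (98 kg) in truck 1; 402 kg remain.
Put P2 (58 kg) in truck 1; 344 kg remain.
Put P3 (138 kg) in truck 1; 206 kg remain.
Put P4 (407 kg) in truck 2; 93 kg remain.
Put P5 (348 kg) in truck 3; 152 kg remain.
Put P6 (439 kg) in truck 4; 61 kg remain.
Put P7 (201 kg) in truck 5; 299 kg remain.
Put P8 (211 kg) in truck 5; 88 kg remain.
Put P9 (270 kg) in truck 6; 230 kg remain.
Put P10 (97 kg) in truck 6; 133 kg remain.

6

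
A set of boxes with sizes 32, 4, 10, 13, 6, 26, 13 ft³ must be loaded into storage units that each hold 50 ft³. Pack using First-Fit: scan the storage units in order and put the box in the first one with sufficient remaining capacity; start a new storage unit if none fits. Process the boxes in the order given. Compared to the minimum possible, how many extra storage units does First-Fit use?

0

First-Fit: [32,4,10] [13,6,26] [13] → 3 storage units.
Total size 104 ft³; any packing needs at least ⌈104/50⌉ = 3 storage units.
So 3 is already optimal.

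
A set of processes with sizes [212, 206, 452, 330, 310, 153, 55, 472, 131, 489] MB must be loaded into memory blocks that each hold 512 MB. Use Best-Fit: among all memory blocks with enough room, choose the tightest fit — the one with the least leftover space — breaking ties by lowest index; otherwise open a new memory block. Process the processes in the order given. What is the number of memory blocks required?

212 MB → memory block 1 (remaining 300 MB)
206 MB → memory block 1 (remaining 94 MB)
452 MB → memory block 2 (remaining 60 MB)
330 MB → memory block 3 (remaining 182 MB)
310 MB → memory block 4 (remaining 202 MB)
153 MB → memory block 3 (remaining 29 MB)
55 MB → memory block 2 (remaining 5 MB)
472 MB → memory block 5 (remaining 40 MB)
131 MB → memory block 4 (remaining 71 MB)
489 MB → memory block 6 (remaining 23 MB)
Final memory blocks: [212,206] [452,55] [330,153] [310,131] [472] [489].

6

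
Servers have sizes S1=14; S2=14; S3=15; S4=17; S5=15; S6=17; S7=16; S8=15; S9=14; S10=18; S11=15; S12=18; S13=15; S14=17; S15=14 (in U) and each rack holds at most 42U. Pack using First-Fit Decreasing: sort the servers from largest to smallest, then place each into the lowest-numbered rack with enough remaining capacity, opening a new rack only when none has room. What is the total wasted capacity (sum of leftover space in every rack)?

Sorted descending: 18, 18, 17, 17, 17, 16, 15, 15, 15, 15, 15, 14, 14, 14, 14.
Put 18U in rack 1; 24U remain.
Put 18U in rack 1; 6U remain.
Put 17U in rack 2; 25U remain.
Put 17U in rack 2; 8U remain.
Put 17U in rack 3; 25U remain.
Put 16U in rack 3; 9U remain.
Put 15U in rack 4; 27U remain.
Put 15U in rack 4; 12U remain.
Put 15U in rack 5; 27U remain.
Put 15U in rack 5; 12U remain.
Put 15U in rack 6; 27U remain.
Put 14U in rack 6; 13U remain.
Put 14U in rack 7; 28U remain.
Put 14U in rack 7; 14U remain.
Put 14U in rack 7; 0U remain.
7 racks × 42U = 294U; used 234U; unused 60U.

60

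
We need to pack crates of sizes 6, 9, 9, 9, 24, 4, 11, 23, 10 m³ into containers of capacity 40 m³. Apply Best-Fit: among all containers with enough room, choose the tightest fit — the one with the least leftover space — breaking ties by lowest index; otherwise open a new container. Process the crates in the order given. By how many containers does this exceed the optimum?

0

Best-Fit: [6,9,9,9,4] [24,11] [23,10] → 3 containers.
Total size 105 m³; any packing needs at least ⌈105/40⌉ = 3 containers.
So 3 is already optimal.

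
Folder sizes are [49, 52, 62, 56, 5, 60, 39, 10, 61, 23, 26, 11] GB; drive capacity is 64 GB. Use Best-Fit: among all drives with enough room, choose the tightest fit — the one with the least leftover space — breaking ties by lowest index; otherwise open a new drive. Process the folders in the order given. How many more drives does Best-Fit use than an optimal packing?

Best-Fit: [49,11] [52,10] [62] [56,5] [60] [39,23] [61] [26] → 8 drives.
Total size 454 GB; any packing needs at least ⌈454/64⌉ = 8 drives.
So 8 is already optimal.

0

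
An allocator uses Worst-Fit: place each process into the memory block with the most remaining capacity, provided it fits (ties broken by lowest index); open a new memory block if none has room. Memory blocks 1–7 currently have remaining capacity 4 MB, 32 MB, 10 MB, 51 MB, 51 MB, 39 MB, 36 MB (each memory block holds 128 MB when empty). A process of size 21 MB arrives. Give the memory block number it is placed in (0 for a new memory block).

Memory blocks with room: memory block 2 (32 MB), memory block 4 (51 MB), memory block 5 (51 MB), memory block 6 (39 MB), memory block 7 (36 MB).
Most room is memory block 4 with 51 MB free.

4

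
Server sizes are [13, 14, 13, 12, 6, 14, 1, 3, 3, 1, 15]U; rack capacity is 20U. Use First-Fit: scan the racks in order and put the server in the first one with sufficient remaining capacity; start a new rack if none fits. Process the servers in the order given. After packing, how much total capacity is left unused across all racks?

25

Put 13U in rack 1; 7U remain.
Put 14U in rack 2; 6U remain.
Put 13U in rack 3; 7U remain.
Put 12U in rack 4; 8U remain.
Put 6U in rack 1; 1U remain.
Put 14U in rack 5; 6U remain.
Put 1U in rack 1; 0U remain.
Put 3U in rack 2; 3U remain.
Put 3U in rack 2; 0U remain.
Put 1U in rack 3; 6U remain.
Put 15U in rack 6; 5U remain.
6 racks × 20U = 120U; used 95U; unused 25U.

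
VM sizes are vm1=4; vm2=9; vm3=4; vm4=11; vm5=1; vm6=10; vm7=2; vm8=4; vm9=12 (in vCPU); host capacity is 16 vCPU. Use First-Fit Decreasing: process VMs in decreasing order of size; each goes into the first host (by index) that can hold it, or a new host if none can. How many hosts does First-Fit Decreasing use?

Sorted descending: 12, 11, 10, 9, 4, 4, 4, 2, 1.
Put 12 vCPU in host 1; 4 vCPU remain.
Put 11 vCPU in host 2; 5 vCPU remain.
Put 10 vCPU in host 3; 6 vCPU remain.
Put 9 vCPU in host 4; 7 vCPU remain.
Put 4 vCPU in host 1; 0 vCPU remain.
Put 4 vCPU in host 2; 1 vCPU remain.
Put 4 vCPU in host 3; 2 vCPU remain.
Put 2 vCPU in host 3; 0 vCPU remain.
Put 1 vCPU in host 2; 0 vCPU remain.

4 hosts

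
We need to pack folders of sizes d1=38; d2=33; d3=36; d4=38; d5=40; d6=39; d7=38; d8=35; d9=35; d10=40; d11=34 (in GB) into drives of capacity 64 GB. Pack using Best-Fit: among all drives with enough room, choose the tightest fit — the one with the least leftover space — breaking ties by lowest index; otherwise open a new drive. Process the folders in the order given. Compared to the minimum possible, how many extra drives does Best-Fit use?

0

Best-Fit: [38] [33] [36] [38] [40] [39] [38] [35] [35] [40] [34] → 11 drives.
11 folders exceed 32 GB (half the capacity), and no two of those can share a drive, so at least 11 drives are needed.
So 11 is already optimal.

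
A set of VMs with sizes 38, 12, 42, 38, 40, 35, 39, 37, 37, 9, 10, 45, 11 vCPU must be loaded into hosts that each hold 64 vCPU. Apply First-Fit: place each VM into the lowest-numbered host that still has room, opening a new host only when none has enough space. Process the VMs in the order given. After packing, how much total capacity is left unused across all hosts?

183

host 1: place 38 vCPU, 26 vCPU left
host 1: place 12 vCPU, 14 vCPU left
host 2: place 42 vCPU, 22 vCPU left
host 3: place 38 vCPU, 26 vCPU left
host 4: place 40 vCPU, 24 vCPU left
host 5: place 35 vCPU, 29 vCPU left
host 6: place 39 vCPU, 25 vCPU left
host 7: place 37 vCPU, 27 vCPU left
host 8: place 37 vCPU, 27 vCPU left
host 1: place 9 vCPU, 5 vCPU left
host 2: place 10 vCPU, 12 vCPU left
host 9: place 45 vCPU, 19 vCPU left
host 2: place 11 vCPU, 1 vCPU left
9 hosts × 64 vCPU = 576 vCPU; used 393 vCPU; unused 183 vCPU.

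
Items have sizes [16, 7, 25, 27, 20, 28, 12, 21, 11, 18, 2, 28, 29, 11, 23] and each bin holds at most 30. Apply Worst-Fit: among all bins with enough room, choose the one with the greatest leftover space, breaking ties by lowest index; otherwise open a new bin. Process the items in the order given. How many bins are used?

12

bin 1: place 16, 14 left
bin 1: place 7, 7 left
bin 2: place 25, 5 left
bin 3: place 27, 3 left
bin 4: place 20, 10 left
bin 5: place 28, 2 left
bin 6: place 12, 18 left
bin 7: place 21, 9 left
bin 6: place 11, 7 left
bin 8: place 18, 12 left
bin 8: place 2, 10 left
bin 9: place 28, 2 left
bin 10: place 29, 1 left
bin 11: place 11, 19 left
bin 12: place 23, 7 left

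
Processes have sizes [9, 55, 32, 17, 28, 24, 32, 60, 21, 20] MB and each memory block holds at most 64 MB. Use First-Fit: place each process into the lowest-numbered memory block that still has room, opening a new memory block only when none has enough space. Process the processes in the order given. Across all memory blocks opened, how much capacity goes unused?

Put 9 MB in memory block 1; 55 MB remain.
Put 55 MB in memory block 1; 0 MB remain.
Put 32 MB in memory block 2; 32 MB remain.
Put 17 MB in memory block 2; 15 MB remain.
Put 28 MB in memory block 3; 36 MB remain.
Put 24 MB in memory block 3; 12 MB remain.
Put 32 MB in memory block 4; 32 MB remain.
Put 60 MB in memory block 5; 4 MB remain.
Put 21 MB in memory block 4; 11 MB remain.
Put 20 MB in memory block 6; 44 MB remain.
6 memory blocks × 64 MB = 384 MB; used 298 MB; unused 86 MB.

86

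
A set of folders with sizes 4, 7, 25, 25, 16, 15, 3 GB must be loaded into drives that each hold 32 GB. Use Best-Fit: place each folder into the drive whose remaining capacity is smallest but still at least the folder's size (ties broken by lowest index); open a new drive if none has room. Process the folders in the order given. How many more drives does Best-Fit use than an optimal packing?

Best-Fit: [4,7,16,3] [25] [25] [15] → 4 drives.
Total size 95 GB; any packing needs at least ⌈95/32⌉ = 3 drives.
An optimal packing achieves that bound: [25,7] [25,4,3] [16,15] → 3 drives.
Excess: 4 − 3 = 1.

1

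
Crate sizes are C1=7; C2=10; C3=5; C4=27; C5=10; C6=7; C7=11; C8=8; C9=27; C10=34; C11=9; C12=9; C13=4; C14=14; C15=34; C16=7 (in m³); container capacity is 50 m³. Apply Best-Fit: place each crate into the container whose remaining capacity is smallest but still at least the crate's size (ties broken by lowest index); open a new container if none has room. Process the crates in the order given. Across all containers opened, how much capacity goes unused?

C1 (7 m³) → container 1 (remaining 43 m³)
C2 (10 m³) → container 1 (remaining 33 m³)
C3 (5 m³) → container 1 (remaining 28 m³)
C4 (27 m³) → container 1 (remaining 1 m³)
C5 (10 m³) → container 2 (remaining 40 m³)
C6 (7 m³) → container 2 (remaining 33 m³)
C7 (11 m³) → container 2 (remaining 22 m³)
C8 (8 m³) → container 2 (remaining 14 m³)
C9 (27 m³) → container 3 (remaining 23 m³)
C10 (34 m³) → container 4 (remaining 16 m³)
C11 (9 m³) → container 2 (remaining 5 m³)
C12 (9 m³) → container 4 (remaining 7 m³)
C13 (4 m³) → container 2 (remaining 1 m³)
C14 (14 m³) → container 3 (remaining 9 m³)
C15 (34 m³) → container 5 (remaining 16 m³)
C16 (7 m³) → container 4 (remaining 0 m³)
5 containers × 50 m³ = 250 m³; used 223 m³; unused 27 m³.

27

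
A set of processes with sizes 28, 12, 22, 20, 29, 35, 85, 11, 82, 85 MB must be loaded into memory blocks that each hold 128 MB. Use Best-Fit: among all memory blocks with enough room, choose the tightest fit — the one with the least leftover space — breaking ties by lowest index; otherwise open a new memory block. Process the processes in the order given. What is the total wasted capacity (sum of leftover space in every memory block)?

memory block 1: place 28 MB, 100 MB left
memory block 1: place 12 MB, 88 MB left
memory block 1: place 22 MB, 66 MB left
memory block 1: place 20 MB, 46 MB left
memory block 1: place 29 MB, 17 MB left
memory block 2: place 35 MB, 93 MB left
memory block 2: place 85 MB, 8 MB left
memory block 1: place 11 MB, 6 MB left
memory block 3: place 82 MB, 46 MB left
memory block 4: place 85 MB, 43 MB left
4 memory blocks × 128 MB = 512 MB; used 409 MB; unused 103 MB.

103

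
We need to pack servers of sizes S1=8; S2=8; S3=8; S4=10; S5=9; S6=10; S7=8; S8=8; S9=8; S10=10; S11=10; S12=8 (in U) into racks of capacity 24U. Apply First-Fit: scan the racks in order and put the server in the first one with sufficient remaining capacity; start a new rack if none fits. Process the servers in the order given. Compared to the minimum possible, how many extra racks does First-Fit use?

First-Fit: [8,8,8] [10,9] [10,8] [8,8,8] [10,10] → 5 racks.
Total size 105U; any packing needs at least ⌈105/24⌉ = 5 racks.
So 5 is already optimal.

0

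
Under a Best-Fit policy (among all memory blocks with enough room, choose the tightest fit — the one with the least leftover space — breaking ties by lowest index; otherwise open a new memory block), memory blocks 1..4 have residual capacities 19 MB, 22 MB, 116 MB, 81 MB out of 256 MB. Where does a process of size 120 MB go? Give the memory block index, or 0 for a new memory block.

0

No memory block has ≥ 120 MB free, so a new memory block is opened.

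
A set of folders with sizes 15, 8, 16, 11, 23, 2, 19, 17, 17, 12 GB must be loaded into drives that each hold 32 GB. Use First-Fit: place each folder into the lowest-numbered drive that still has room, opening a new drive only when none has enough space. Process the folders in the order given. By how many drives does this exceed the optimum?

1

First-Fit: [15,8,2] [16,11] [23] [19,12] [17] [17] → 6 drives.
Total size 140 GB; any packing needs at least ⌈140/32⌉ = 5 drives.
An optimal packing achieves that bound: [23,8] [19,12] [17,15] [17,11,2] [16] → 5 drives.
Excess: 6 − 5 = 1.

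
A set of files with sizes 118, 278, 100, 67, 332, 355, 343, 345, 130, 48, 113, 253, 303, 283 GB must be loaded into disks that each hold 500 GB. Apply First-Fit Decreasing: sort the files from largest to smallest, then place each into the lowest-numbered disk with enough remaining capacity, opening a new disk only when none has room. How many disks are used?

Sorted descending: 355, 345, 343, 332, 303, 283, 278, 253, 130, 118, 113, 100, 67, 48.
Put 355 GB in disk 1; 145 GB remain.
Put 345 GB in disk 2; 155 GB remain.
Put 343 GB in disk 3; 157 GB remain.
Put 332 GB in disk 4; 168 GB remain.
Put 303 GB in disk 5; 197 GB remain.
Put 283 GB in disk 6; 217 GB remain.
Put 278 GB in disk 7; 222 GB remain.
Put 253 GB in disk 8; 247 GB remain.
Put 130 GB in disk 1; 15 GB remain.
Put 118 GB in disk 2; 37 GB remain.
Put 113 GB in disk 3; 44 GB remain.
Put 100 GB in disk 4; 68 GB remain.
Put 67 GB in disk 4; 1 GB remain.
Put 48 GB in disk 5; 149 GB remain.
Final disks: [355,130] [345,118] [343,113] [332,100,67] [303,48] [283] [278] [253].

8 disks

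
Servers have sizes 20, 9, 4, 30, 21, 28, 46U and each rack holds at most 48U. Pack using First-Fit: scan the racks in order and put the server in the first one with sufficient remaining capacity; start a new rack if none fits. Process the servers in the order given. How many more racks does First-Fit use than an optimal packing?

First-Fit: [20,9,4] [30] [21] [28] [46] → 5 racks.
Total size 158U; any packing needs at least ⌈158/48⌉ = 4 racks.
An optimal packing achieves that bound: [46] [30,9,4] [28,20] [21] → 4 racks.
Excess: 5 − 4 = 1.

1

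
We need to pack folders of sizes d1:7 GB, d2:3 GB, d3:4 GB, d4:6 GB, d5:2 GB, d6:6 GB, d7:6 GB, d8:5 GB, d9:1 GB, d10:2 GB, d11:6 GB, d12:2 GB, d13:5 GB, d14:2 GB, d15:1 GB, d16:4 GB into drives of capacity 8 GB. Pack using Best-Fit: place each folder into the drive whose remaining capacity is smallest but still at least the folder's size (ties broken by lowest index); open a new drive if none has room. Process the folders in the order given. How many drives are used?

9

drive 1: place d1 (7 GB), 1 GB left
drive 2: place d2 (3 GB), 5 GB left
drive 2: place d3 (4 GB), 1 GB left
drive 3: place d4 (6 GB), 2 GB left
drive 3: place d5 (2 GB), 0 GB left
drive 4: place d6 (6 GB), 2 GB left
drive 5: place d7 (6 GB), 2 GB left
drive 6: place d8 (5 GB), 3 GB left
drive 1: place d9 (1 GB), 0 GB left
drive 4: place d10 (2 GB), 0 GB left
drive 7: place d11 (6 GB), 2 GB left
drive 5: place d12 (2 GB), 0 GB left
drive 8: place d13 (5 GB), 3 GB left
drive 7: place d14 (2 GB), 0 GB left
drive 2: place d15 (1 GB), 0 GB left
drive 9: place d16 (4 GB), 4 GB left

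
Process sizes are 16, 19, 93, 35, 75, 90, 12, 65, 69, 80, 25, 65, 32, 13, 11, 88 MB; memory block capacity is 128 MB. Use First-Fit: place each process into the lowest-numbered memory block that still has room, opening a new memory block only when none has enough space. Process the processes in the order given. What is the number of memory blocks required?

8

Put 16 MB in memory block 1; 112 MB remain.
Put 19 MB in memory block 1; 93 MB remain.
Put 93 MB in memory block 1; 0 MB remain.
Put 35 MB in memory block 2; 93 MB remain.
Put 75 MB in memory block 2; 18 MB remain.
Put 90 MB in memory block 3; 38 MB remain.
Put 12 MB in memory block 2; 6 MB remain.
Put 65 MB in memory block 4; 63 MB remain.
Put 69 MB in memory block 5; 59 MB remain.
Put 80 MB in memory block 6; 48 MB remain.
Put 25 MB in memory block 3; 13 MB remain.
Put 65 MB in memory block 7; 63 MB remain.
Put 32 MB in memory block 4; 31 MB remain.
Put 13 MB in memory block 3; 0 MB remain.
Put 11 MB in memory block 4; 20 MB remain.
Put 88 MB in memory block 8; 40 MB remain.
Final memory blocks: [16,19,93] [35,75,12] [90,25,13] [65,32,11] [69] [80] [65] [88].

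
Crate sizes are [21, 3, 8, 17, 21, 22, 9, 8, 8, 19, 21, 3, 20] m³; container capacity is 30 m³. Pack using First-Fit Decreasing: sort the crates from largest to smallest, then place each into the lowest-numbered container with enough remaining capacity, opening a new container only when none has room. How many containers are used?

7

Sorted descending: 22, 21, 21, 21, 20, 19, 17, 9, 8, 8, 8, 3, 3.
22 m³ → container 1 (remaining 8 m³)
21 m³ → container 2 (remaining 9 m³)
21 m³ → container 3 (remaining 9 m³)
21 m³ → container 4 (remaining 9 m³)
20 m³ → container 5 (remaining 10 m³)
19 m³ → container 6 (remaining 11 m³)
17 m³ → container 7 (remaining 13 m³)
9 m³ → container 2 (remaining 0 m³)
8 m³ → container 1 (remaining 0 m³)
8 m³ → container 3 (remaining 1 m³)
8 m³ → container 4 (remaining 1 m³)
3 m³ → container 5 (remaining 7 m³)
3 m³ → container 5 (remaining 4 m³)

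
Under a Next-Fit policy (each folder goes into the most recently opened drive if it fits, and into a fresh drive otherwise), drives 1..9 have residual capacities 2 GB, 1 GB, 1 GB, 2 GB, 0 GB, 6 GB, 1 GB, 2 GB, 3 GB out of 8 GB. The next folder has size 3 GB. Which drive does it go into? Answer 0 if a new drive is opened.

9

Next-Fit only looks at drive 9, which has 3 GB free.
3 GB fits there.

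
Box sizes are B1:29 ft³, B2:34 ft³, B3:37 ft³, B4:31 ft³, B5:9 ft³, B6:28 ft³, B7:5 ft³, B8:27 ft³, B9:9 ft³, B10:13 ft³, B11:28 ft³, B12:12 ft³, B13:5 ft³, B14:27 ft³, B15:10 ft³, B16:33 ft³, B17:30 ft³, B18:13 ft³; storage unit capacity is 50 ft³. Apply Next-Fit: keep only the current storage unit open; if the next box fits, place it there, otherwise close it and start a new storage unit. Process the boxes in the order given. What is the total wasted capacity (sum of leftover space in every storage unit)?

120

storage unit 1: place B1 (29 ft³), 21 ft³ left
storage unit 2: place B2 (34 ft³), 16 ft³ left
storage unit 3: place B3 (37 ft³), 13 ft³ left
storage unit 4: place B4 (31 ft³), 19 ft³ left
storage unit 4: place B5 (9 ft³), 10 ft³ left
storage unit 5: place B6 (28 ft³), 22 ft³ left
storage unit 5: place B7 (5 ft³), 17 ft³ left
storage unit 6: place B8 (27 ft³), 23 ft³ left
storage unit 6: place B9 (9 ft³), 14 ft³ left
storage unit 6: place B10 (13 ft³), 1 ft³ left
storage unit 7: place B11 (28 ft³), 22 ft³ left
storage unit 7: place B12 (12 ft³), 10 ft³ left
storage unit 7: place B13 (5 ft³), 5 ft³ left
storage unit 8: place B14 (27 ft³), 23 ft³ left
storage unit 8: place B15 (10 ft³), 13 ft³ left
storage unit 9: place B16 (33 ft³), 17 ft³ left
storage unit 10: place B17 (30 ft³), 20 ft³ left
storage unit 10: place B18 (13 ft³), 7 ft³ left
10 storage units × 50 ft³ = 500 ft³; used 380 ft³; unused 120 ft³.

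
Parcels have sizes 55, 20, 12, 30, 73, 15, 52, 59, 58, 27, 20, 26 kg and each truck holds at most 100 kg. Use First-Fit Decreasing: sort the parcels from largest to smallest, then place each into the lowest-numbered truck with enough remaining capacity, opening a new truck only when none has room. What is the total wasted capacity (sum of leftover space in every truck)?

Sorted descending: 73, 59, 58, 55, 52, 30, 27, 26, 20, 20, 15, 12.
Put 73 kg in truck 1; 27 kg remain.
Put 59 kg in truck 2; 41 kg remain.
Put 58 kg in truck 3; 42 kg remain.
Put 55 kg in truck 4; 45 kg remain.
Put 52 kg in truck 5; 48 kg remain.
Put 30 kg in truck 2; 11 kg remain.
Put 27 kg in truck 1; 0 kg remain.
Put 26 kg in truck 3; 16 kg remain.
Put 20 kg in truck 4; 25 kg remain.
Put 20 kg in truck 4; 5 kg remain.
Put 15 kg in truck 3; 1 kg remain.
Put 12 kg in truck 5; 36 kg remain.
5 trucks × 100 kg = 500 kg; used 447 kg; unused 53 kg.

53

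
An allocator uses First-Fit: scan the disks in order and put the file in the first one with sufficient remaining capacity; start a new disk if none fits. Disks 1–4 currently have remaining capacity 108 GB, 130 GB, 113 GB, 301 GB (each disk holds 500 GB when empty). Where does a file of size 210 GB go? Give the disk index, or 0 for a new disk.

4

Disks with room: disk 4 (301 GB).
The first with room is disk 4.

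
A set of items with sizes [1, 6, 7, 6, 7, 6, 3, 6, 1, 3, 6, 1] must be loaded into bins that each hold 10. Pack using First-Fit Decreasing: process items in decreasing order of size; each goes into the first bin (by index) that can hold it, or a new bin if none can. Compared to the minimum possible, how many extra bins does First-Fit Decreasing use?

0

First-Fit Decreasing: [7,3] [7,3] [6,1,1,1] [6] [6] [6] [6] → 7 bins.
7 items exceed 5 (half the capacity), and no two of those can share a bin, so at least 7 bins are needed.
So 7 is already optimal.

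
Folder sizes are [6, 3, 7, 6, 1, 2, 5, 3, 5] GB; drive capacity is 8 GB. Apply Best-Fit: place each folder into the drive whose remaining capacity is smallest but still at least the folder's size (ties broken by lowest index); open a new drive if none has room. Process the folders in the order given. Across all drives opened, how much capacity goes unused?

Put 6 GB in drive 1; 2 GB remain.
Put 3 GB in drive 2; 5 GB remain.
Put 7 GB in drive 3; 1 GB remain.
Put 6 GB in drive 4; 2 GB remain.
Put 1 GB in drive 3; 0 GB remain.
Put 2 GB in drive 1; 0 GB remain.
Put 5 GB in drive 2; 0 GB remain.
Put 3 GB in drive 5; 5 GB remain.
Put 5 GB in drive 5; 0 GB remain.
5 drives × 8 GB = 40 GB; used 38 GB; unused 2 GB.

2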